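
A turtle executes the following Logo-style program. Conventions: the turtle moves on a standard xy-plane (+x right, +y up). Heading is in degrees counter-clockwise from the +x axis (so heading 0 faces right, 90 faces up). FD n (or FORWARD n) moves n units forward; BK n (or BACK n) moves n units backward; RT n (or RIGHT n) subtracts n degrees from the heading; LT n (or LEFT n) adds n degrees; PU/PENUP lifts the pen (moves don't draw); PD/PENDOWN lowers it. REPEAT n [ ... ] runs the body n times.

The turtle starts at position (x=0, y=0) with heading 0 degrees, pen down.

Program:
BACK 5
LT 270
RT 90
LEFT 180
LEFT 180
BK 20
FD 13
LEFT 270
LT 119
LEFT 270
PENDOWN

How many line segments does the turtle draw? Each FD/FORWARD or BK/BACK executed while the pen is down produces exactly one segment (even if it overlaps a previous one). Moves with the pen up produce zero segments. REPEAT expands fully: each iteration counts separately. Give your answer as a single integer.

Answer: 3

Derivation:
Executing turtle program step by step:
Start: pos=(0,0), heading=0, pen down
BK 5: (0,0) -> (-5,0) [heading=0, draw]
LT 270: heading 0 -> 270
RT 90: heading 270 -> 180
LT 180: heading 180 -> 0
LT 180: heading 0 -> 180
BK 20: (-5,0) -> (15,0) [heading=180, draw]
FD 13: (15,0) -> (2,0) [heading=180, draw]
LT 270: heading 180 -> 90
LT 119: heading 90 -> 209
LT 270: heading 209 -> 119
PD: pen down
Final: pos=(2,0), heading=119, 3 segment(s) drawn
Segments drawn: 3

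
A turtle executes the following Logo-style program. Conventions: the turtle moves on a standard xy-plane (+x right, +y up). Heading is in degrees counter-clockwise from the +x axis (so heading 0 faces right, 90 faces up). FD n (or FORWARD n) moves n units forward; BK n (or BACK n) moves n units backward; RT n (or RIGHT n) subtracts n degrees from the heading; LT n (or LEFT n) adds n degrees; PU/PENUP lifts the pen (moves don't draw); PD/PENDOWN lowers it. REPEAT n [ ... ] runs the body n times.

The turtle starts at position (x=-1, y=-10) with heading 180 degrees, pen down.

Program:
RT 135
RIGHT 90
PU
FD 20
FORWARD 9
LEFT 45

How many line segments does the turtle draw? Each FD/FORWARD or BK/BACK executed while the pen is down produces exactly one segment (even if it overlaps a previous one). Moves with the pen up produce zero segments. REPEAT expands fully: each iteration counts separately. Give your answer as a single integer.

Executing turtle program step by step:
Start: pos=(-1,-10), heading=180, pen down
RT 135: heading 180 -> 45
RT 90: heading 45 -> 315
PU: pen up
FD 20: (-1,-10) -> (13.142,-24.142) [heading=315, move]
FD 9: (13.142,-24.142) -> (19.506,-30.506) [heading=315, move]
LT 45: heading 315 -> 0
Final: pos=(19.506,-30.506), heading=0, 0 segment(s) drawn
Segments drawn: 0

Answer: 0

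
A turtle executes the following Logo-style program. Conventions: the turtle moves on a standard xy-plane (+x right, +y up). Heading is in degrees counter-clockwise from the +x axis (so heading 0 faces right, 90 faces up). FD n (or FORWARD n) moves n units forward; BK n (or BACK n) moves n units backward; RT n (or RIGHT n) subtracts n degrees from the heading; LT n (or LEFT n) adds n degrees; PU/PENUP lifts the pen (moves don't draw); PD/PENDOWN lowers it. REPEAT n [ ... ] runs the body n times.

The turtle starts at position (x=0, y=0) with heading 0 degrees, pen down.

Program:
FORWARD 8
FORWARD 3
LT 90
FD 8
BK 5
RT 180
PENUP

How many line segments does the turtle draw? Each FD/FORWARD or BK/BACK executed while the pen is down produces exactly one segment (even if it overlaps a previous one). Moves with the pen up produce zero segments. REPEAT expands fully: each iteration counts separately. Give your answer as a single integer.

Answer: 4

Derivation:
Executing turtle program step by step:
Start: pos=(0,0), heading=0, pen down
FD 8: (0,0) -> (8,0) [heading=0, draw]
FD 3: (8,0) -> (11,0) [heading=0, draw]
LT 90: heading 0 -> 90
FD 8: (11,0) -> (11,8) [heading=90, draw]
BK 5: (11,8) -> (11,3) [heading=90, draw]
RT 180: heading 90 -> 270
PU: pen up
Final: pos=(11,3), heading=270, 4 segment(s) drawn
Segments drawn: 4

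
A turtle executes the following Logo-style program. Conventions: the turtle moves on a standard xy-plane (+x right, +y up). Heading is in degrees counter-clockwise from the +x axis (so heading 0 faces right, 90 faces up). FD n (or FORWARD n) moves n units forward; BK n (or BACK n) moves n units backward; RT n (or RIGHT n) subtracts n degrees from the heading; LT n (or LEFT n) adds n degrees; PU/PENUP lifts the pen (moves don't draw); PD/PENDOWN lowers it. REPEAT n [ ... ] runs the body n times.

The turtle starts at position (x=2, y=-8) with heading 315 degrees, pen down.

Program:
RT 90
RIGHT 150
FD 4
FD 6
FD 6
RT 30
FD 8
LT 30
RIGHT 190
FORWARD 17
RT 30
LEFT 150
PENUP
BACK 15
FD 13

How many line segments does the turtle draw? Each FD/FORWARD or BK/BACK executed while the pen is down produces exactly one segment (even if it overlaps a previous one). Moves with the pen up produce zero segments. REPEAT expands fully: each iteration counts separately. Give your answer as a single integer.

Executing turtle program step by step:
Start: pos=(2,-8), heading=315, pen down
RT 90: heading 315 -> 225
RT 150: heading 225 -> 75
FD 4: (2,-8) -> (3.035,-4.136) [heading=75, draw]
FD 6: (3.035,-4.136) -> (4.588,1.659) [heading=75, draw]
FD 6: (4.588,1.659) -> (6.141,7.455) [heading=75, draw]
RT 30: heading 75 -> 45
FD 8: (6.141,7.455) -> (11.798,13.112) [heading=45, draw]
LT 30: heading 45 -> 75
RT 190: heading 75 -> 245
FD 17: (11.798,13.112) -> (4.613,-2.296) [heading=245, draw]
RT 30: heading 245 -> 215
LT 150: heading 215 -> 5
PU: pen up
BK 15: (4.613,-2.296) -> (-10.329,-3.603) [heading=5, move]
FD 13: (-10.329,-3.603) -> (2.621,-2.47) [heading=5, move]
Final: pos=(2.621,-2.47), heading=5, 5 segment(s) drawn
Segments drawn: 5

Answer: 5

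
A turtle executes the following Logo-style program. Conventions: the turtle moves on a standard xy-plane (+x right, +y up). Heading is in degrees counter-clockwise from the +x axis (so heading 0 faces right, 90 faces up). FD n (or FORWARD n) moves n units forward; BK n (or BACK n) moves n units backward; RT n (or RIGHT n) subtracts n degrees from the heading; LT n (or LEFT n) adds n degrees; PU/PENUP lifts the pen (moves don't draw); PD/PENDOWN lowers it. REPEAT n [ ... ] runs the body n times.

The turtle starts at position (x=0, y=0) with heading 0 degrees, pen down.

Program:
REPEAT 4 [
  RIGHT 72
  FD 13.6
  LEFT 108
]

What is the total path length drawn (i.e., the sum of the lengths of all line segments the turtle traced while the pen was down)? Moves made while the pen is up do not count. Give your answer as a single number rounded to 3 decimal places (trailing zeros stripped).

Answer: 54.4

Derivation:
Executing turtle program step by step:
Start: pos=(0,0), heading=0, pen down
REPEAT 4 [
  -- iteration 1/4 --
  RT 72: heading 0 -> 288
  FD 13.6: (0,0) -> (4.203,-12.934) [heading=288, draw]
  LT 108: heading 288 -> 36
  -- iteration 2/4 --
  RT 72: heading 36 -> 324
  FD 13.6: (4.203,-12.934) -> (15.205,-20.928) [heading=324, draw]
  LT 108: heading 324 -> 72
  -- iteration 3/4 --
  RT 72: heading 72 -> 0
  FD 13.6: (15.205,-20.928) -> (28.805,-20.928) [heading=0, draw]
  LT 108: heading 0 -> 108
  -- iteration 4/4 --
  RT 72: heading 108 -> 36
  FD 13.6: (28.805,-20.928) -> (39.808,-12.934) [heading=36, draw]
  LT 108: heading 36 -> 144
]
Final: pos=(39.808,-12.934), heading=144, 4 segment(s) drawn

Segment lengths:
  seg 1: (0,0) -> (4.203,-12.934), length = 13.6
  seg 2: (4.203,-12.934) -> (15.205,-20.928), length = 13.6
  seg 3: (15.205,-20.928) -> (28.805,-20.928), length = 13.6
  seg 4: (28.805,-20.928) -> (39.808,-12.934), length = 13.6
Total = 54.4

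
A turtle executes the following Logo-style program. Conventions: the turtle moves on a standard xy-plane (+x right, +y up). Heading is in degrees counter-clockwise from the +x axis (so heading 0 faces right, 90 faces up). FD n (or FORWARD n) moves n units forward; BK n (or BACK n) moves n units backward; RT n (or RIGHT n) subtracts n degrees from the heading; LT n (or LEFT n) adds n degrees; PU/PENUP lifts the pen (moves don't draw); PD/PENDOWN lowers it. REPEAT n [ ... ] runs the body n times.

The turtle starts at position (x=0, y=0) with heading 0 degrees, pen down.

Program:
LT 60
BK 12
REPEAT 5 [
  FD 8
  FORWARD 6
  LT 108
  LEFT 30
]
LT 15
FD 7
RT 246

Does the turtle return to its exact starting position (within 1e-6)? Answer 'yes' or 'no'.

Answer: no

Derivation:
Executing turtle program step by step:
Start: pos=(0,0), heading=0, pen down
LT 60: heading 0 -> 60
BK 12: (0,0) -> (-6,-10.392) [heading=60, draw]
REPEAT 5 [
  -- iteration 1/5 --
  FD 8: (-6,-10.392) -> (-2,-3.464) [heading=60, draw]
  FD 6: (-2,-3.464) -> (1,1.732) [heading=60, draw]
  LT 108: heading 60 -> 168
  LT 30: heading 168 -> 198
  -- iteration 2/5 --
  FD 8: (1,1.732) -> (-6.608,-0.74) [heading=198, draw]
  FD 6: (-6.608,-0.74) -> (-12.315,-2.594) [heading=198, draw]
  LT 108: heading 198 -> 306
  LT 30: heading 306 -> 336
  -- iteration 3/5 --
  FD 8: (-12.315,-2.594) -> (-5.006,-5.848) [heading=336, draw]
  FD 6: (-5.006,-5.848) -> (0.475,-8.289) [heading=336, draw]
  LT 108: heading 336 -> 84
  LT 30: heading 84 -> 114
  -- iteration 4/5 --
  FD 8: (0.475,-8.289) -> (-2.779,-0.98) [heading=114, draw]
  FD 6: (-2.779,-0.98) -> (-5.219,4.501) [heading=114, draw]
  LT 108: heading 114 -> 222
  LT 30: heading 222 -> 252
  -- iteration 5/5 --
  FD 8: (-5.219,4.501) -> (-7.692,-3.107) [heading=252, draw]
  FD 6: (-7.692,-3.107) -> (-9.546,-8.814) [heading=252, draw]
  LT 108: heading 252 -> 0
  LT 30: heading 0 -> 30
]
LT 15: heading 30 -> 45
FD 7: (-9.546,-8.814) -> (-4.596,-3.864) [heading=45, draw]
RT 246: heading 45 -> 159
Final: pos=(-4.596,-3.864), heading=159, 12 segment(s) drawn

Start position: (0, 0)
Final position: (-4.596, -3.864)
Distance = 6.004; >= 1e-6 -> NOT closed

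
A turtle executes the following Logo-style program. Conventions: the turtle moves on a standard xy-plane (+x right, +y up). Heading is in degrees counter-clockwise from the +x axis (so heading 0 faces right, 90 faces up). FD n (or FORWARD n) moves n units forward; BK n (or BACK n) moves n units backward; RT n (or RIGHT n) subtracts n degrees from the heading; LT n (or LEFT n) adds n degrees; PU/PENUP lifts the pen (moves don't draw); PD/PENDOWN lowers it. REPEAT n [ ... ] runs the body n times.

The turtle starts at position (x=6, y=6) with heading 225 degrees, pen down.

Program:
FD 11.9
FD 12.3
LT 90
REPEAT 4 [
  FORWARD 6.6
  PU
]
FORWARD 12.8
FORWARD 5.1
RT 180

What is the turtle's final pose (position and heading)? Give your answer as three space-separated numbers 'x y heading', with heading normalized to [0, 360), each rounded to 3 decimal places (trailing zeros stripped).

Executing turtle program step by step:
Start: pos=(6,6), heading=225, pen down
FD 11.9: (6,6) -> (-2.415,-2.415) [heading=225, draw]
FD 12.3: (-2.415,-2.415) -> (-11.112,-11.112) [heading=225, draw]
LT 90: heading 225 -> 315
REPEAT 4 [
  -- iteration 1/4 --
  FD 6.6: (-11.112,-11.112) -> (-6.445,-15.779) [heading=315, draw]
  PU: pen up
  -- iteration 2/4 --
  FD 6.6: (-6.445,-15.779) -> (-1.778,-20.446) [heading=315, move]
  PU: pen up
  -- iteration 3/4 --
  FD 6.6: (-1.778,-20.446) -> (2.889,-25.113) [heading=315, move]
  PU: pen up
  -- iteration 4/4 --
  FD 6.6: (2.889,-25.113) -> (7.556,-29.78) [heading=315, move]
  PU: pen up
]
FD 12.8: (7.556,-29.78) -> (16.607,-38.831) [heading=315, move]
FD 5.1: (16.607,-38.831) -> (20.213,-42.437) [heading=315, move]
RT 180: heading 315 -> 135
Final: pos=(20.213,-42.437), heading=135, 3 segment(s) drawn

Answer: 20.213 -42.437 135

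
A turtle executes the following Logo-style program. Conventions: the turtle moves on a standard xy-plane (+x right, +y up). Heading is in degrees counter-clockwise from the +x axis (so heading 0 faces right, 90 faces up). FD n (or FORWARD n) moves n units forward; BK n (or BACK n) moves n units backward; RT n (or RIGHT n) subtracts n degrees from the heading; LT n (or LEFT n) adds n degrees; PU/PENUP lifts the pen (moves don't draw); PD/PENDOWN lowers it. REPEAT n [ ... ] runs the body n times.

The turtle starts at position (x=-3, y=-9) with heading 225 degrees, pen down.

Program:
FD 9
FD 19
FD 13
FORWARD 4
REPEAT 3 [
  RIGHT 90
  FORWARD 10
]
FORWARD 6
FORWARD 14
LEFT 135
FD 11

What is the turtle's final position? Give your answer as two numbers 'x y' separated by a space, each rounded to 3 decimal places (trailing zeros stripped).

Executing turtle program step by step:
Start: pos=(-3,-9), heading=225, pen down
FD 9: (-3,-9) -> (-9.364,-15.364) [heading=225, draw]
FD 19: (-9.364,-15.364) -> (-22.799,-28.799) [heading=225, draw]
FD 13: (-22.799,-28.799) -> (-31.991,-37.991) [heading=225, draw]
FD 4: (-31.991,-37.991) -> (-34.82,-40.82) [heading=225, draw]
REPEAT 3 [
  -- iteration 1/3 --
  RT 90: heading 225 -> 135
  FD 10: (-34.82,-40.82) -> (-41.891,-33.749) [heading=135, draw]
  -- iteration 2/3 --
  RT 90: heading 135 -> 45
  FD 10: (-41.891,-33.749) -> (-34.82,-26.678) [heading=45, draw]
  -- iteration 3/3 --
  RT 90: heading 45 -> 315
  FD 10: (-34.82,-26.678) -> (-27.749,-33.749) [heading=315, draw]
]
FD 6: (-27.749,-33.749) -> (-23.506,-37.991) [heading=315, draw]
FD 14: (-23.506,-37.991) -> (-13.607,-47.891) [heading=315, draw]
LT 135: heading 315 -> 90
FD 11: (-13.607,-47.891) -> (-13.607,-36.891) [heading=90, draw]
Final: pos=(-13.607,-36.891), heading=90, 10 segment(s) drawn

Answer: -13.607 -36.891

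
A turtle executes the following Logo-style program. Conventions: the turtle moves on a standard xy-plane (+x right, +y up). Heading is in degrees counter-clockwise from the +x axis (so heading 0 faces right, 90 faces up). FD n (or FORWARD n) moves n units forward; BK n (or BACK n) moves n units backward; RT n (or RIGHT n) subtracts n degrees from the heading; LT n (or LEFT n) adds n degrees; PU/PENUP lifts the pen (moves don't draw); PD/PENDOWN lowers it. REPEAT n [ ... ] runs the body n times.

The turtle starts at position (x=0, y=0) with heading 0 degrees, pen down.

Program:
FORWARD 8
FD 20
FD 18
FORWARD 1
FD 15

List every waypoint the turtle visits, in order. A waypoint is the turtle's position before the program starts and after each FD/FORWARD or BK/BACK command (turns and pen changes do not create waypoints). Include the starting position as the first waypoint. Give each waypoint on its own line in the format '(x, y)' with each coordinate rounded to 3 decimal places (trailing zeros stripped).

Executing turtle program step by step:
Start: pos=(0,0), heading=0, pen down
FD 8: (0,0) -> (8,0) [heading=0, draw]
FD 20: (8,0) -> (28,0) [heading=0, draw]
FD 18: (28,0) -> (46,0) [heading=0, draw]
FD 1: (46,0) -> (47,0) [heading=0, draw]
FD 15: (47,0) -> (62,0) [heading=0, draw]
Final: pos=(62,0), heading=0, 5 segment(s) drawn
Waypoints (6 total):
(0, 0)
(8, 0)
(28, 0)
(46, 0)
(47, 0)
(62, 0)

Answer: (0, 0)
(8, 0)
(28, 0)
(46, 0)
(47, 0)
(62, 0)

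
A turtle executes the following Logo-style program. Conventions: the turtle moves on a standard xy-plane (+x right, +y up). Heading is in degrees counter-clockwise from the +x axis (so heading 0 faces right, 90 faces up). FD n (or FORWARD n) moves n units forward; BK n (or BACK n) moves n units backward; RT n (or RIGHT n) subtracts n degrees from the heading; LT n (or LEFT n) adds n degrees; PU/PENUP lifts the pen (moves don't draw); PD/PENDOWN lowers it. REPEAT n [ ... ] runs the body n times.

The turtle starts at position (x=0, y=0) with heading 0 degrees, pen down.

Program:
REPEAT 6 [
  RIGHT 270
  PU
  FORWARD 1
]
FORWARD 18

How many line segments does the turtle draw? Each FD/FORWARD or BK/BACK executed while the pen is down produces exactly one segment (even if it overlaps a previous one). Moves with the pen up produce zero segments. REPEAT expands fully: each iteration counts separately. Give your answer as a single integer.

Executing turtle program step by step:
Start: pos=(0,0), heading=0, pen down
REPEAT 6 [
  -- iteration 1/6 --
  RT 270: heading 0 -> 90
  PU: pen up
  FD 1: (0,0) -> (0,1) [heading=90, move]
  -- iteration 2/6 --
  RT 270: heading 90 -> 180
  PU: pen up
  FD 1: (0,1) -> (-1,1) [heading=180, move]
  -- iteration 3/6 --
  RT 270: heading 180 -> 270
  PU: pen up
  FD 1: (-1,1) -> (-1,0) [heading=270, move]
  -- iteration 4/6 --
  RT 270: heading 270 -> 0
  PU: pen up
  FD 1: (-1,0) -> (0,0) [heading=0, move]
  -- iteration 5/6 --
  RT 270: heading 0 -> 90
  PU: pen up
  FD 1: (0,0) -> (0,1) [heading=90, move]
  -- iteration 6/6 --
  RT 270: heading 90 -> 180
  PU: pen up
  FD 1: (0,1) -> (-1,1) [heading=180, move]
]
FD 18: (-1,1) -> (-19,1) [heading=180, move]
Final: pos=(-19,1), heading=180, 0 segment(s) drawn
Segments drawn: 0

Answer: 0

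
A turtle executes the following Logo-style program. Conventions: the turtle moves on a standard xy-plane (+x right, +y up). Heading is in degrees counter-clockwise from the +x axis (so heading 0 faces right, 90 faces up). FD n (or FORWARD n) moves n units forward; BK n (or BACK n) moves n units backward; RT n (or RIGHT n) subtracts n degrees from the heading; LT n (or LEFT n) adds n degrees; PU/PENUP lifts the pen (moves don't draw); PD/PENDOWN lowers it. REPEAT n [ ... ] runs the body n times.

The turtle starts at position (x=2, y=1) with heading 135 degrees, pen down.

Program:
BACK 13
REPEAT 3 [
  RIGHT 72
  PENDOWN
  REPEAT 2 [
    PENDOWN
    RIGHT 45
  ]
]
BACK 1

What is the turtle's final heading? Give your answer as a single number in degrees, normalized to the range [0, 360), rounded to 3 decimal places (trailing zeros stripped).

Executing turtle program step by step:
Start: pos=(2,1), heading=135, pen down
BK 13: (2,1) -> (11.192,-8.192) [heading=135, draw]
REPEAT 3 [
  -- iteration 1/3 --
  RT 72: heading 135 -> 63
  PD: pen down
  REPEAT 2 [
    -- iteration 1/2 --
    PD: pen down
    RT 45: heading 63 -> 18
    -- iteration 2/2 --
    PD: pen down
    RT 45: heading 18 -> 333
  ]
  -- iteration 2/3 --
  RT 72: heading 333 -> 261
  PD: pen down
  REPEAT 2 [
    -- iteration 1/2 --
    PD: pen down
    RT 45: heading 261 -> 216
    -- iteration 2/2 --
    PD: pen down
    RT 45: heading 216 -> 171
  ]
  -- iteration 3/3 --
  RT 72: heading 171 -> 99
  PD: pen down
  REPEAT 2 [
    -- iteration 1/2 --
    PD: pen down
    RT 45: heading 99 -> 54
    -- iteration 2/2 --
    PD: pen down
    RT 45: heading 54 -> 9
  ]
]
BK 1: (11.192,-8.192) -> (10.205,-8.349) [heading=9, draw]
Final: pos=(10.205,-8.349), heading=9, 2 segment(s) drawn

Answer: 9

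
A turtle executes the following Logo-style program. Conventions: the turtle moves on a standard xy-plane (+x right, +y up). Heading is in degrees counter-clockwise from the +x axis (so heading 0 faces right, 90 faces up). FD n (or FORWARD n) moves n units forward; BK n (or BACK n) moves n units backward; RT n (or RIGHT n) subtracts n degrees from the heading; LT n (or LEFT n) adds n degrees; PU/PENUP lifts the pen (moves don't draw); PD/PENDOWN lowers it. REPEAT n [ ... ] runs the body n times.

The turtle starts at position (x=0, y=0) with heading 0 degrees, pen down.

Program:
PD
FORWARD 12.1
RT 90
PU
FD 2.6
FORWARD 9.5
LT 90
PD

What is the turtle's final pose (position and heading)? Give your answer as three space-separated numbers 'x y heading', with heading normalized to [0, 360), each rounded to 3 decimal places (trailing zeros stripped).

Executing turtle program step by step:
Start: pos=(0,0), heading=0, pen down
PD: pen down
FD 12.1: (0,0) -> (12.1,0) [heading=0, draw]
RT 90: heading 0 -> 270
PU: pen up
FD 2.6: (12.1,0) -> (12.1,-2.6) [heading=270, move]
FD 9.5: (12.1,-2.6) -> (12.1,-12.1) [heading=270, move]
LT 90: heading 270 -> 0
PD: pen down
Final: pos=(12.1,-12.1), heading=0, 1 segment(s) drawn

Answer: 12.1 -12.1 0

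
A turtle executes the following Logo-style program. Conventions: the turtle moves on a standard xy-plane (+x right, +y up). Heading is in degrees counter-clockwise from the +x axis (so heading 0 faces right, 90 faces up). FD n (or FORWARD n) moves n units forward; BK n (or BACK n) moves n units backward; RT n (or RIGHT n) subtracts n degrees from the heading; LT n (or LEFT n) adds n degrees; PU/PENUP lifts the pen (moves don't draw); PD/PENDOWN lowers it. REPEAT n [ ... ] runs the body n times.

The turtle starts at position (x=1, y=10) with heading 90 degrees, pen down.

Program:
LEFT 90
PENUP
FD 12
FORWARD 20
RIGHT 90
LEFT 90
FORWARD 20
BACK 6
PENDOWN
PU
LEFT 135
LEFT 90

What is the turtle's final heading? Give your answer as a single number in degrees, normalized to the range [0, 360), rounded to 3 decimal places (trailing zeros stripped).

Executing turtle program step by step:
Start: pos=(1,10), heading=90, pen down
LT 90: heading 90 -> 180
PU: pen up
FD 12: (1,10) -> (-11,10) [heading=180, move]
FD 20: (-11,10) -> (-31,10) [heading=180, move]
RT 90: heading 180 -> 90
LT 90: heading 90 -> 180
FD 20: (-31,10) -> (-51,10) [heading=180, move]
BK 6: (-51,10) -> (-45,10) [heading=180, move]
PD: pen down
PU: pen up
LT 135: heading 180 -> 315
LT 90: heading 315 -> 45
Final: pos=(-45,10), heading=45, 0 segment(s) drawn

Answer: 45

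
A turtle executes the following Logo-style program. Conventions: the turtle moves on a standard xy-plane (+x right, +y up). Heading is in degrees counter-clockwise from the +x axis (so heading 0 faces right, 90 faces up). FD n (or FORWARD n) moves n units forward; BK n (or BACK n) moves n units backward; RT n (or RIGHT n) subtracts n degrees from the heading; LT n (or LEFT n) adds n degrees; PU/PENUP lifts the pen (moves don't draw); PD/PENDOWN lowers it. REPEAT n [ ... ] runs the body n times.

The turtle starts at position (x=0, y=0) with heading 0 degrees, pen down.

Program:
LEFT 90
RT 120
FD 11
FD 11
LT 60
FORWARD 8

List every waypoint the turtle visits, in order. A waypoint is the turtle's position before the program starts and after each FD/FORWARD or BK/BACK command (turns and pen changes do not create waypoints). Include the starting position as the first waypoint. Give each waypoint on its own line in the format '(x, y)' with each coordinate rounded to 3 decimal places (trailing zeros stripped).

Executing turtle program step by step:
Start: pos=(0,0), heading=0, pen down
LT 90: heading 0 -> 90
RT 120: heading 90 -> 330
FD 11: (0,0) -> (9.526,-5.5) [heading=330, draw]
FD 11: (9.526,-5.5) -> (19.053,-11) [heading=330, draw]
LT 60: heading 330 -> 30
FD 8: (19.053,-11) -> (25.981,-7) [heading=30, draw]
Final: pos=(25.981,-7), heading=30, 3 segment(s) drawn
Waypoints (4 total):
(0, 0)
(9.526, -5.5)
(19.053, -11)
(25.981, -7)

Answer: (0, 0)
(9.526, -5.5)
(19.053, -11)
(25.981, -7)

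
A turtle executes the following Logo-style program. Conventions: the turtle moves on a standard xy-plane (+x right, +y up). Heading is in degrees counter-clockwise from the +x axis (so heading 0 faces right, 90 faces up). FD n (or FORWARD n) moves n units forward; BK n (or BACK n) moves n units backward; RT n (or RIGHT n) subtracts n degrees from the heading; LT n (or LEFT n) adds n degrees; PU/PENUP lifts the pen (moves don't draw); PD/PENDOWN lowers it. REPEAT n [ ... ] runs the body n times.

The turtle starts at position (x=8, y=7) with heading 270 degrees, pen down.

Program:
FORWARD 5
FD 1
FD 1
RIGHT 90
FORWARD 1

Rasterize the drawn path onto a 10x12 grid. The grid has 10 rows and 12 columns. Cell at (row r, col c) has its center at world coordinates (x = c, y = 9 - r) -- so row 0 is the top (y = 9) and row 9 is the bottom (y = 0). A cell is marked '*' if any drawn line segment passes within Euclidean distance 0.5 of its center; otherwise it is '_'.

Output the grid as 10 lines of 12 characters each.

Segment 0: (8,7) -> (8,2)
Segment 1: (8,2) -> (8,1)
Segment 2: (8,1) -> (8,0)
Segment 3: (8,0) -> (7,0)

Answer: ____________
____________
________*___
________*___
________*___
________*___
________*___
________*___
________*___
_______**___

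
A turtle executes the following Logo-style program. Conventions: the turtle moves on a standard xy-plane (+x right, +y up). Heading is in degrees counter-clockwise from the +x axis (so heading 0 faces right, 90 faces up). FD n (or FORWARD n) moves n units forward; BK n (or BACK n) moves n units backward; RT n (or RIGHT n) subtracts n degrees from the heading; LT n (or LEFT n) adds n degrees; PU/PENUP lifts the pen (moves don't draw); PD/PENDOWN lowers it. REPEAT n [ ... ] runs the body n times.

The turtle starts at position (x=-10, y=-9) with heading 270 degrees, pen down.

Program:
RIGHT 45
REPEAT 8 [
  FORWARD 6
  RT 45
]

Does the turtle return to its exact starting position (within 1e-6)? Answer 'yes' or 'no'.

Answer: yes

Derivation:
Executing turtle program step by step:
Start: pos=(-10,-9), heading=270, pen down
RT 45: heading 270 -> 225
REPEAT 8 [
  -- iteration 1/8 --
  FD 6: (-10,-9) -> (-14.243,-13.243) [heading=225, draw]
  RT 45: heading 225 -> 180
  -- iteration 2/8 --
  FD 6: (-14.243,-13.243) -> (-20.243,-13.243) [heading=180, draw]
  RT 45: heading 180 -> 135
  -- iteration 3/8 --
  FD 6: (-20.243,-13.243) -> (-24.485,-9) [heading=135, draw]
  RT 45: heading 135 -> 90
  -- iteration 4/8 --
  FD 6: (-24.485,-9) -> (-24.485,-3) [heading=90, draw]
  RT 45: heading 90 -> 45
  -- iteration 5/8 --
  FD 6: (-24.485,-3) -> (-20.243,1.243) [heading=45, draw]
  RT 45: heading 45 -> 0
  -- iteration 6/8 --
  FD 6: (-20.243,1.243) -> (-14.243,1.243) [heading=0, draw]
  RT 45: heading 0 -> 315
  -- iteration 7/8 --
  FD 6: (-14.243,1.243) -> (-10,-3) [heading=315, draw]
  RT 45: heading 315 -> 270
  -- iteration 8/8 --
  FD 6: (-10,-3) -> (-10,-9) [heading=270, draw]
  RT 45: heading 270 -> 225
]
Final: pos=(-10,-9), heading=225, 8 segment(s) drawn

Start position: (-10, -9)
Final position: (-10, -9)
Distance = 0; < 1e-6 -> CLOSED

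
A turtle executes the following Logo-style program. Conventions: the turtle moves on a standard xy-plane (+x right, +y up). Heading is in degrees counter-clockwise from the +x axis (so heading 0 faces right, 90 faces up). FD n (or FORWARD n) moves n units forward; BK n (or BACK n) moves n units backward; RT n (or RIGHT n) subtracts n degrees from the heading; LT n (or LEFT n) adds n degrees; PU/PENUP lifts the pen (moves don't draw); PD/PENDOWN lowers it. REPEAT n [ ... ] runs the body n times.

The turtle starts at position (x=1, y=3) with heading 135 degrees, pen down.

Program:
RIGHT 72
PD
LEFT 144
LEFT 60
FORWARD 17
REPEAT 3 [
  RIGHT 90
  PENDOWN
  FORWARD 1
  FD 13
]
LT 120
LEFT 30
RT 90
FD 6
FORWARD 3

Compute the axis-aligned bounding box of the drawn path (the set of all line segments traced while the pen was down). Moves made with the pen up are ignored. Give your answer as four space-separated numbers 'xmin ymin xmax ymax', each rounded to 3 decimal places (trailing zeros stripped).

Executing turtle program step by step:
Start: pos=(1,3), heading=135, pen down
RT 72: heading 135 -> 63
PD: pen down
LT 144: heading 63 -> 207
LT 60: heading 207 -> 267
FD 17: (1,3) -> (0.11,-13.977) [heading=267, draw]
REPEAT 3 [
  -- iteration 1/3 --
  RT 90: heading 267 -> 177
  PD: pen down
  FD 1: (0.11,-13.977) -> (-0.888,-13.924) [heading=177, draw]
  FD 13: (-0.888,-13.924) -> (-13.871,-13.244) [heading=177, draw]
  -- iteration 2/3 --
  RT 90: heading 177 -> 87
  PD: pen down
  FD 1: (-13.871,-13.244) -> (-13.818,-12.245) [heading=87, draw]
  FD 13: (-13.818,-12.245) -> (-13.138,0.737) [heading=87, draw]
  -- iteration 3/3 --
  RT 90: heading 87 -> 357
  PD: pen down
  FD 1: (-13.138,0.737) -> (-12.139,0.684) [heading=357, draw]
  FD 13: (-12.139,0.684) -> (0.843,0.004) [heading=357, draw]
]
LT 120: heading 357 -> 117
LT 30: heading 117 -> 147
RT 90: heading 147 -> 57
FD 6: (0.843,0.004) -> (4.111,5.036) [heading=57, draw]
FD 3: (4.111,5.036) -> (5.745,7.552) [heading=57, draw]
Final: pos=(5.745,7.552), heading=57, 9 segment(s) drawn

Segment endpoints: x in {-13.871, -13.818, -13.138, -12.139, -0.888, 0.11, 0.843, 1, 4.111, 5.745}, y in {-13.977, -13.924, -13.244, -12.245, 0.004, 0.684, 0.737, 3, 5.036, 7.552}
xmin=-13.871, ymin=-13.977, xmax=5.745, ymax=7.552

Answer: -13.871 -13.977 5.745 7.552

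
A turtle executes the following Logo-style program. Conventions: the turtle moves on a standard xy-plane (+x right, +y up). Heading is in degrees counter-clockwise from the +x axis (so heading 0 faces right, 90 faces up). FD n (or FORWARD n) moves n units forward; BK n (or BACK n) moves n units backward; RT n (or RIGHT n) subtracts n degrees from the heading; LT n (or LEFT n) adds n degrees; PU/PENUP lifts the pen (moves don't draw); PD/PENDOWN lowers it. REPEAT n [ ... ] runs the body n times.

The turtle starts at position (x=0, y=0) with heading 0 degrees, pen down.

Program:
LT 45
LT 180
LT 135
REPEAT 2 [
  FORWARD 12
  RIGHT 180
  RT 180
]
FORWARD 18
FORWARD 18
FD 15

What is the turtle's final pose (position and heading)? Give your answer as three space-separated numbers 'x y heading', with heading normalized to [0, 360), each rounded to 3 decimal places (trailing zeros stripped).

Executing turtle program step by step:
Start: pos=(0,0), heading=0, pen down
LT 45: heading 0 -> 45
LT 180: heading 45 -> 225
LT 135: heading 225 -> 0
REPEAT 2 [
  -- iteration 1/2 --
  FD 12: (0,0) -> (12,0) [heading=0, draw]
  RT 180: heading 0 -> 180
  RT 180: heading 180 -> 0
  -- iteration 2/2 --
  FD 12: (12,0) -> (24,0) [heading=0, draw]
  RT 180: heading 0 -> 180
  RT 180: heading 180 -> 0
]
FD 18: (24,0) -> (42,0) [heading=0, draw]
FD 18: (42,0) -> (60,0) [heading=0, draw]
FD 15: (60,0) -> (75,0) [heading=0, draw]
Final: pos=(75,0), heading=0, 5 segment(s) drawn

Answer: 75 0 0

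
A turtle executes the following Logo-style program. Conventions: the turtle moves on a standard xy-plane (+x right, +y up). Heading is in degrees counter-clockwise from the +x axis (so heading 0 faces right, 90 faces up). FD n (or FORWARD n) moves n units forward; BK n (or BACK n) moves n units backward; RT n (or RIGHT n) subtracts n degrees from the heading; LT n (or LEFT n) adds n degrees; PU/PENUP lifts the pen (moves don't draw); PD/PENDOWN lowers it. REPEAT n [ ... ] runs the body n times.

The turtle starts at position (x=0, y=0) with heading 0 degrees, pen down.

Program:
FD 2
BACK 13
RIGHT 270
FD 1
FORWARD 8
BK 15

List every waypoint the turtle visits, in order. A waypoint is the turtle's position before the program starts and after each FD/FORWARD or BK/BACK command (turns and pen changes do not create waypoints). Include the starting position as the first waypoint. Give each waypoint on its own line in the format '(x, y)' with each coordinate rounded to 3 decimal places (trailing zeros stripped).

Answer: (0, 0)
(2, 0)
(-11, 0)
(-11, 1)
(-11, 9)
(-11, -6)

Derivation:
Executing turtle program step by step:
Start: pos=(0,0), heading=0, pen down
FD 2: (0,0) -> (2,0) [heading=0, draw]
BK 13: (2,0) -> (-11,0) [heading=0, draw]
RT 270: heading 0 -> 90
FD 1: (-11,0) -> (-11,1) [heading=90, draw]
FD 8: (-11,1) -> (-11,9) [heading=90, draw]
BK 15: (-11,9) -> (-11,-6) [heading=90, draw]
Final: pos=(-11,-6), heading=90, 5 segment(s) drawn
Waypoints (6 total):
(0, 0)
(2, 0)
(-11, 0)
(-11, 1)
(-11, 9)
(-11, -6)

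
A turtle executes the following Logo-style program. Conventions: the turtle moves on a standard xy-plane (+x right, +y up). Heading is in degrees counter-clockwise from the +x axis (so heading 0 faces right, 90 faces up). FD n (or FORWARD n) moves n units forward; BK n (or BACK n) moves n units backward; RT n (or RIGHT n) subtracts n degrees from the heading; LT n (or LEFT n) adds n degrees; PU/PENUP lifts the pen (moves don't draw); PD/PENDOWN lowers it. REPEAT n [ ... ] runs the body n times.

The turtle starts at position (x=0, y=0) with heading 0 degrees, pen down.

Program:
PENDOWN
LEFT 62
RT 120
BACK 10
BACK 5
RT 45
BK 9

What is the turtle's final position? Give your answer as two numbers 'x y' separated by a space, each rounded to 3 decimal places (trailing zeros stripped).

Executing turtle program step by step:
Start: pos=(0,0), heading=0, pen down
PD: pen down
LT 62: heading 0 -> 62
RT 120: heading 62 -> 302
BK 10: (0,0) -> (-5.299,8.48) [heading=302, draw]
BK 5: (-5.299,8.48) -> (-7.949,12.721) [heading=302, draw]
RT 45: heading 302 -> 257
BK 9: (-7.949,12.721) -> (-5.924,21.49) [heading=257, draw]
Final: pos=(-5.924,21.49), heading=257, 3 segment(s) drawn

Answer: -5.924 21.49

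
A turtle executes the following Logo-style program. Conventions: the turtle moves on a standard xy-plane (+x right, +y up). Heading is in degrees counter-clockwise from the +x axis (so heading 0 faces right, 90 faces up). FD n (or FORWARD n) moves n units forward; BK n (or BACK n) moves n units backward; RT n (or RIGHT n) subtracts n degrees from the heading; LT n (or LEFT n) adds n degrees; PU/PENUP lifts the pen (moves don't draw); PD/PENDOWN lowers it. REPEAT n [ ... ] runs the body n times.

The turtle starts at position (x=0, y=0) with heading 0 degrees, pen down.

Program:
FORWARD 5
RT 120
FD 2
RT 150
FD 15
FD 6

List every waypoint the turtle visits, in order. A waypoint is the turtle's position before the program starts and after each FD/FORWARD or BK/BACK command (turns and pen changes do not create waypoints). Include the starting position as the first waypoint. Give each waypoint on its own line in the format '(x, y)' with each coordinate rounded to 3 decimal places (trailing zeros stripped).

Executing turtle program step by step:
Start: pos=(0,0), heading=0, pen down
FD 5: (0,0) -> (5,0) [heading=0, draw]
RT 120: heading 0 -> 240
FD 2: (5,0) -> (4,-1.732) [heading=240, draw]
RT 150: heading 240 -> 90
FD 15: (4,-1.732) -> (4,13.268) [heading=90, draw]
FD 6: (4,13.268) -> (4,19.268) [heading=90, draw]
Final: pos=(4,19.268), heading=90, 4 segment(s) drawn
Waypoints (5 total):
(0, 0)
(5, 0)
(4, -1.732)
(4, 13.268)
(4, 19.268)

Answer: (0, 0)
(5, 0)
(4, -1.732)
(4, 13.268)
(4, 19.268)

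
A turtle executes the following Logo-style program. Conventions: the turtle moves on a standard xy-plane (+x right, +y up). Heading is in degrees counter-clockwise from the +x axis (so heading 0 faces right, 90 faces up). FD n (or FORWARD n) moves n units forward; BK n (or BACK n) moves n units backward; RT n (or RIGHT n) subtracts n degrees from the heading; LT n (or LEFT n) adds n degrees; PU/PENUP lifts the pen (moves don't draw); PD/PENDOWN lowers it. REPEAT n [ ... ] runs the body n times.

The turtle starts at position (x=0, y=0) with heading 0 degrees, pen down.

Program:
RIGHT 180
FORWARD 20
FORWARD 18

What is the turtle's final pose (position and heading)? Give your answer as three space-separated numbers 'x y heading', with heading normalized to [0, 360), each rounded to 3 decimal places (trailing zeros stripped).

Answer: -38 0 180

Derivation:
Executing turtle program step by step:
Start: pos=(0,0), heading=0, pen down
RT 180: heading 0 -> 180
FD 20: (0,0) -> (-20,0) [heading=180, draw]
FD 18: (-20,0) -> (-38,0) [heading=180, draw]
Final: pos=(-38,0), heading=180, 2 segment(s) drawn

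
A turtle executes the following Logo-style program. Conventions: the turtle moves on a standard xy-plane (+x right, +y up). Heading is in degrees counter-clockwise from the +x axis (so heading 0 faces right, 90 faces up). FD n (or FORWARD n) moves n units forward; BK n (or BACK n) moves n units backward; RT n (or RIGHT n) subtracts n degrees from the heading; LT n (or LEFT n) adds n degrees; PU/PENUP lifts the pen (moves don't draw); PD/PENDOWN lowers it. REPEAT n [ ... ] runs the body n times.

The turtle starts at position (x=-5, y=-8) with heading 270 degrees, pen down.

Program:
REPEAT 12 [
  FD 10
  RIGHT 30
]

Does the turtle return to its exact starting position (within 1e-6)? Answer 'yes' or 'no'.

Answer: yes

Derivation:
Executing turtle program step by step:
Start: pos=(-5,-8), heading=270, pen down
REPEAT 12 [
  -- iteration 1/12 --
  FD 10: (-5,-8) -> (-5,-18) [heading=270, draw]
  RT 30: heading 270 -> 240
  -- iteration 2/12 --
  FD 10: (-5,-18) -> (-10,-26.66) [heading=240, draw]
  RT 30: heading 240 -> 210
  -- iteration 3/12 --
  FD 10: (-10,-26.66) -> (-18.66,-31.66) [heading=210, draw]
  RT 30: heading 210 -> 180
  -- iteration 4/12 --
  FD 10: (-18.66,-31.66) -> (-28.66,-31.66) [heading=180, draw]
  RT 30: heading 180 -> 150
  -- iteration 5/12 --
  FD 10: (-28.66,-31.66) -> (-37.321,-26.66) [heading=150, draw]
  RT 30: heading 150 -> 120
  -- iteration 6/12 --
  FD 10: (-37.321,-26.66) -> (-42.321,-18) [heading=120, draw]
  RT 30: heading 120 -> 90
  -- iteration 7/12 --
  FD 10: (-42.321,-18) -> (-42.321,-8) [heading=90, draw]
  RT 30: heading 90 -> 60
  -- iteration 8/12 --
  FD 10: (-42.321,-8) -> (-37.321,0.66) [heading=60, draw]
  RT 30: heading 60 -> 30
  -- iteration 9/12 --
  FD 10: (-37.321,0.66) -> (-28.66,5.66) [heading=30, draw]
  RT 30: heading 30 -> 0
  -- iteration 10/12 --
  FD 10: (-28.66,5.66) -> (-18.66,5.66) [heading=0, draw]
  RT 30: heading 0 -> 330
  -- iteration 11/12 --
  FD 10: (-18.66,5.66) -> (-10,0.66) [heading=330, draw]
  RT 30: heading 330 -> 300
  -- iteration 12/12 --
  FD 10: (-10,0.66) -> (-5,-8) [heading=300, draw]
  RT 30: heading 300 -> 270
]
Final: pos=(-5,-8), heading=270, 12 segment(s) drawn

Start position: (-5, -8)
Final position: (-5, -8)
Distance = 0; < 1e-6 -> CLOSED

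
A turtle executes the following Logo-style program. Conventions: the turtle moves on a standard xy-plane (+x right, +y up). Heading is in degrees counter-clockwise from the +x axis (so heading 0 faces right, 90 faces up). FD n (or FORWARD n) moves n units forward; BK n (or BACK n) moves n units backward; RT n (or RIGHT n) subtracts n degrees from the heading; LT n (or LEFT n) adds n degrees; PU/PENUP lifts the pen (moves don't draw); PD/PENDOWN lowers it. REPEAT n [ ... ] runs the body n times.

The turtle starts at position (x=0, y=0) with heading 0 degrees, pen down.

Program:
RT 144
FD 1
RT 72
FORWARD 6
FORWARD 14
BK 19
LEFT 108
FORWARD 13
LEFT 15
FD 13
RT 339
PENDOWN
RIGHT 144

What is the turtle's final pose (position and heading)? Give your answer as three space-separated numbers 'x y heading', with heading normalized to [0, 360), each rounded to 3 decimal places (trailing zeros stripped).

Answer: -6.316 -25.346 144

Derivation:
Executing turtle program step by step:
Start: pos=(0,0), heading=0, pen down
RT 144: heading 0 -> 216
FD 1: (0,0) -> (-0.809,-0.588) [heading=216, draw]
RT 72: heading 216 -> 144
FD 6: (-0.809,-0.588) -> (-5.663,2.939) [heading=144, draw]
FD 14: (-5.663,2.939) -> (-16.989,11.168) [heading=144, draw]
BK 19: (-16.989,11.168) -> (-1.618,0) [heading=144, draw]
LT 108: heading 144 -> 252
FD 13: (-1.618,0) -> (-5.635,-12.364) [heading=252, draw]
LT 15: heading 252 -> 267
FD 13: (-5.635,-12.364) -> (-6.316,-25.346) [heading=267, draw]
RT 339: heading 267 -> 288
PD: pen down
RT 144: heading 288 -> 144
Final: pos=(-6.316,-25.346), heading=144, 6 segment(s) drawn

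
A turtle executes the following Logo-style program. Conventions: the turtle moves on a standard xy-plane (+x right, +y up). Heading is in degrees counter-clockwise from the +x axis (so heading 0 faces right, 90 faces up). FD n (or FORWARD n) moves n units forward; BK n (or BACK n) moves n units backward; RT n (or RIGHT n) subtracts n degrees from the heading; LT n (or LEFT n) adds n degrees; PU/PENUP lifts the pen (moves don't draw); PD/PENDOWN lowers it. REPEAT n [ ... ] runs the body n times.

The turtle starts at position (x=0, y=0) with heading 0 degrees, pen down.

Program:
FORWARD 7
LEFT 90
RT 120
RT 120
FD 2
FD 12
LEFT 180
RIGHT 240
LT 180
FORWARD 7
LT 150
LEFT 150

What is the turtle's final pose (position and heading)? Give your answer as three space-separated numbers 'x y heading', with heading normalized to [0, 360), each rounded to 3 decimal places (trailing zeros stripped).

Answer: 0.938 -10.5 270

Derivation:
Executing turtle program step by step:
Start: pos=(0,0), heading=0, pen down
FD 7: (0,0) -> (7,0) [heading=0, draw]
LT 90: heading 0 -> 90
RT 120: heading 90 -> 330
RT 120: heading 330 -> 210
FD 2: (7,0) -> (5.268,-1) [heading=210, draw]
FD 12: (5.268,-1) -> (-5.124,-7) [heading=210, draw]
LT 180: heading 210 -> 30
RT 240: heading 30 -> 150
LT 180: heading 150 -> 330
FD 7: (-5.124,-7) -> (0.938,-10.5) [heading=330, draw]
LT 150: heading 330 -> 120
LT 150: heading 120 -> 270
Final: pos=(0.938,-10.5), heading=270, 4 segment(s) drawn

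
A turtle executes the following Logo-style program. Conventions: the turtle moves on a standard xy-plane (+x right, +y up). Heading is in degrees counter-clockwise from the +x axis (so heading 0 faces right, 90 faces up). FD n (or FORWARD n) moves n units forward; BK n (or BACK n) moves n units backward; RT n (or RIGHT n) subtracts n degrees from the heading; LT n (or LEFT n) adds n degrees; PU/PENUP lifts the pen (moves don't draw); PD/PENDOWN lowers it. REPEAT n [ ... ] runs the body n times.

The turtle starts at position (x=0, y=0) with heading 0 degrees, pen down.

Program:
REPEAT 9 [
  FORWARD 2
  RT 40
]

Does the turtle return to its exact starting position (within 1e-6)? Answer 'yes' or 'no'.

Answer: yes

Derivation:
Executing turtle program step by step:
Start: pos=(0,0), heading=0, pen down
REPEAT 9 [
  -- iteration 1/9 --
  FD 2: (0,0) -> (2,0) [heading=0, draw]
  RT 40: heading 0 -> 320
  -- iteration 2/9 --
  FD 2: (2,0) -> (3.532,-1.286) [heading=320, draw]
  RT 40: heading 320 -> 280
  -- iteration 3/9 --
  FD 2: (3.532,-1.286) -> (3.879,-3.255) [heading=280, draw]
  RT 40: heading 280 -> 240
  -- iteration 4/9 --
  FD 2: (3.879,-3.255) -> (2.879,-4.987) [heading=240, draw]
  RT 40: heading 240 -> 200
  -- iteration 5/9 --
  FD 2: (2.879,-4.987) -> (1,-5.671) [heading=200, draw]
  RT 40: heading 200 -> 160
  -- iteration 6/9 --
  FD 2: (1,-5.671) -> (-0.879,-4.987) [heading=160, draw]
  RT 40: heading 160 -> 120
  -- iteration 7/9 --
  FD 2: (-0.879,-4.987) -> (-1.879,-3.255) [heading=120, draw]
  RT 40: heading 120 -> 80
  -- iteration 8/9 --
  FD 2: (-1.879,-3.255) -> (-1.532,-1.286) [heading=80, draw]
  RT 40: heading 80 -> 40
  -- iteration 9/9 --
  FD 2: (-1.532,-1.286) -> (0,0) [heading=40, draw]
  RT 40: heading 40 -> 0
]
Final: pos=(0,0), heading=0, 9 segment(s) drawn

Start position: (0, 0)
Final position: (0, 0)
Distance = 0; < 1e-6 -> CLOSED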